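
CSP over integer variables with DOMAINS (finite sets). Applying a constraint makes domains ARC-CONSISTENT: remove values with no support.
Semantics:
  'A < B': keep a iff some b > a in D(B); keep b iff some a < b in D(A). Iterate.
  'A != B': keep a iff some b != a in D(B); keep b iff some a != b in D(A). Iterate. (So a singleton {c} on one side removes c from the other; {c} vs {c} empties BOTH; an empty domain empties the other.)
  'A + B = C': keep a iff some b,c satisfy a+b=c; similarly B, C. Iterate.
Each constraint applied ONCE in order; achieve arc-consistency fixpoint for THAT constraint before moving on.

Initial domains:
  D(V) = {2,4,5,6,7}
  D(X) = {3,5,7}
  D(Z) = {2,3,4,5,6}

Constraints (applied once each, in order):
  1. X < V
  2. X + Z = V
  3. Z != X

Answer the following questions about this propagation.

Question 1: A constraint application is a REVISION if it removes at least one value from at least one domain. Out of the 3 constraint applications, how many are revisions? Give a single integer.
Constraint 1 (X < V) on D(X)={3,5,7} D(V)={2,4,5,6,7}: X {3,5,7}->{3,5}; V {2,4,5,6,7}->{4,5,6,7} => REVISION
Constraint 2 (X + Z = V) on D(X)={3,5} D(Z)={2,3,4,5,6} D(V)={4,5,6,7}: Z {2,3,4,5,6}->{2,3,4}; V {4,5,6,7}->{5,6,7} => REVISION
Constraint 3 (Z != X) on D(Z)={2,3,4} D(X)={3,5}: no change => not a revision
Total revisions = 2

Answer: 2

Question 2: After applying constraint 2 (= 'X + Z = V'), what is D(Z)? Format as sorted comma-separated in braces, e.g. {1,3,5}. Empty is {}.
Constraint 1 (X < V) on D(X)={3,5,7} D(V)={2,4,5,6,7}: X {3,5,7}->{3,5}; V {2,4,5,6,7}->{4,5,6,7}
Constraint 2 (X + Z = V) on D(X)={3,5} D(Z)={2,3,4,5,6} D(V)={4,5,6,7}: Z {2,3,4,5,6}->{2,3,4}; V {4,5,6,7}->{5,6,7}
So after constraint 2: D(Z) = {2,3,4}

Answer: {2,3,4}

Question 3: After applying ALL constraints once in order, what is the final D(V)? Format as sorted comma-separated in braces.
Constraint 1 (X < V) on D(X)={3,5,7} D(V)={2,4,5,6,7}: X {3,5,7}->{3,5}; V {2,4,5,6,7}->{4,5,6,7}
Constraint 2 (X + Z = V) on D(X)={3,5} D(Z)={2,3,4,5,6} D(V)={4,5,6,7}: Z {2,3,4,5,6}->{2,3,4}; V {4,5,6,7}->{5,6,7}
Constraint 3 (Z != X) on D(Z)={2,3,4} D(X)={3,5}: no change
So after all 3 constraints: D(V) = {5,6,7}

Answer: {5,6,7}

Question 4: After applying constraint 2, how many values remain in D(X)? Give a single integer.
Constraint 1 (X < V) on D(X)={3,5,7} D(V)={2,4,5,6,7}: X {3,5,7}->{3,5}; V {2,4,5,6,7}->{4,5,6,7}
Constraint 2 (X + Z = V) on D(X)={3,5} D(Z)={2,3,4,5,6} D(V)={4,5,6,7}: Z {2,3,4,5,6}->{2,3,4}; V {4,5,6,7}->{5,6,7}
So after constraint 2: D(X)={3,5}, size = 2

Answer: 2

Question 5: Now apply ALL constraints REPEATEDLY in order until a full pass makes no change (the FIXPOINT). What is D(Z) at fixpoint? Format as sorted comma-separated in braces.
Answer: {2,3,4}

Derivation:
pass 0 (initial): D(Z)={2,3,4,5,6}
pass 1: V {2,4,5,6,7}->{5,6,7}; X {3,5,7}->{3,5}; Z {2,3,4,5,6}->{2,3,4}
pass 2: no change
Fixpoint after 2 passes: D(Z) = {2,3,4}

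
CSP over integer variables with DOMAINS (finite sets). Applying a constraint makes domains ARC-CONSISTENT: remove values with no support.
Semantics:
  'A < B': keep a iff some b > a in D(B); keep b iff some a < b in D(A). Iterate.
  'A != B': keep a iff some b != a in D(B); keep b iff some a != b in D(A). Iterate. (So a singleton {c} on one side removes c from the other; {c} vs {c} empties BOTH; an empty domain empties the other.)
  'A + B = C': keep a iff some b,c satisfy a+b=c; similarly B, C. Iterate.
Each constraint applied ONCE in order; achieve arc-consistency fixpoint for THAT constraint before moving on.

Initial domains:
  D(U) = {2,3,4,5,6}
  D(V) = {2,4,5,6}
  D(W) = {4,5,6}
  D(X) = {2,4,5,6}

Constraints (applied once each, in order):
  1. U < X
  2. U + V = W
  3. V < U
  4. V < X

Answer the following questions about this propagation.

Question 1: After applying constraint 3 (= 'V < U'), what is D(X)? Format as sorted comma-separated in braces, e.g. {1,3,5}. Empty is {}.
Constraint 1 (U < X) on D(U)={2,3,4,5,6} D(X)={2,4,5,6}: U {2,3,4,5,6}->{2,3,4,5}; X {2,4,5,6}->{4,5,6}
Constraint 2 (U + V = W) on D(U)={2,3,4,5} D(V)={2,4,5,6} D(W)={4,5,6}: U {2,3,4,5}->{2,3,4}; V {2,4,5,6}->{2,4}
Constraint 3 (V < U) on D(V)={2,4} D(U)={2,3,4}: V {2,4}->{2}; U {2,3,4}->{3,4}
So after constraint 3: D(X) = {4,5,6}

Answer: {4,5,6}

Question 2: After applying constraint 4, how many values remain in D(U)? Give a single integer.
Constraint 1 (U < X) on D(U)={2,3,4,5,6} D(X)={2,4,5,6}: U {2,3,4,5,6}->{2,3,4,5}; X {2,4,5,6}->{4,5,6}
Constraint 2 (U + V = W) on D(U)={2,3,4,5} D(V)={2,4,5,6} D(W)={4,5,6}: U {2,3,4,5}->{2,3,4}; V {2,4,5,6}->{2,4}
Constraint 3 (V < U) on D(V)={2,4} D(U)={2,3,4}: V {2,4}->{2}; U {2,3,4}->{3,4}
Constraint 4 (V < X) on D(V)={2} D(X)={4,5,6}: no change
So after constraint 4: D(U)={3,4}, size = 2

Answer: 2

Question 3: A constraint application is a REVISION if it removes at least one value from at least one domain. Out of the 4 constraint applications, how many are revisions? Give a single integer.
Constraint 1 (U < X) on D(U)={2,3,4,5,6} D(X)={2,4,5,6}: U {2,3,4,5,6}->{2,3,4,5}; X {2,4,5,6}->{4,5,6} => REVISION
Constraint 2 (U + V = W) on D(U)={2,3,4,5} D(V)={2,4,5,6} D(W)={4,5,6}: U {2,3,4,5}->{2,3,4}; V {2,4,5,6}->{2,4} => REVISION
Constraint 3 (V < U) on D(V)={2,4} D(U)={2,3,4}: V {2,4}->{2}; U {2,3,4}->{3,4} => REVISION
Constraint 4 (V < X) on D(V)={2} D(X)={4,5,6}: no change => not a revision
Total revisions = 3

Answer: 3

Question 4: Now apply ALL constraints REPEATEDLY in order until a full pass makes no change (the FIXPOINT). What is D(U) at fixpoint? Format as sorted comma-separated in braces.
pass 0 (initial): D(U)={2,3,4,5,6}
pass 1: U {2,3,4,5,6}->{3,4}; V {2,4,5,6}->{2}; X {2,4,5,6}->{4,5,6}
pass 2: W {4,5,6}->{5,6}
pass 3: no change
Fixpoint after 3 passes: D(U) = {3,4}

Answer: {3,4}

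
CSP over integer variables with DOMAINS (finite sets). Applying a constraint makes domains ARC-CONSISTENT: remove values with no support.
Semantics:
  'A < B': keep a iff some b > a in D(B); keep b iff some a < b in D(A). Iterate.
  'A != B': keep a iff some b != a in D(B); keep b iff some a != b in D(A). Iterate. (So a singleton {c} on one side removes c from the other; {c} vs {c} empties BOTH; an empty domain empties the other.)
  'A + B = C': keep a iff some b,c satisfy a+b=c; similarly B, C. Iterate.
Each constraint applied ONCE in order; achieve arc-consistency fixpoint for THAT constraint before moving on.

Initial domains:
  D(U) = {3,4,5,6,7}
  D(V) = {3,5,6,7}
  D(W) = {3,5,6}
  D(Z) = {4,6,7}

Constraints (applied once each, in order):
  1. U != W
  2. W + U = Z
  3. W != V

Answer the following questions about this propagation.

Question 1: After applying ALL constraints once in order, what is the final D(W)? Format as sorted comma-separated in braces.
Answer: {3}

Derivation:
Constraint 1 (U != W) on D(U)={3,4,5,6,7} D(W)={3,5,6}: no change
Constraint 2 (W + U = Z) on D(W)={3,5,6} D(U)={3,4,5,6,7} D(Z)={4,6,7}: W {3,5,6}->{3}; U {3,4,5,6,7}->{3,4}; Z {4,6,7}->{6,7}
Constraint 3 (W != V) on D(W)={3} D(V)={3,5,6,7}: V {3,5,6,7}->{5,6,7}
So after all 3 constraints: D(W) = {3}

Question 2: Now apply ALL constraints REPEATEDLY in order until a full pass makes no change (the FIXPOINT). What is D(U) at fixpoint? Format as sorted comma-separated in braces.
Answer: {4}

Derivation:
pass 0 (initial): D(U)={3,4,5,6,7}
pass 1: U {3,4,5,6,7}->{3,4}; V {3,5,6,7}->{5,6,7}; W {3,5,6}->{3}; Z {4,6,7}->{6,7}
pass 2: U {3,4}->{4}; Z {6,7}->{7}
pass 3: no change
Fixpoint after 3 passes: D(U) = {4}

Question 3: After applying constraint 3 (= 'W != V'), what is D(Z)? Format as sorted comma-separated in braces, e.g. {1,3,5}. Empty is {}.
Constraint 1 (U != W) on D(U)={3,4,5,6,7} D(W)={3,5,6}: no change
Constraint 2 (W + U = Z) on D(W)={3,5,6} D(U)={3,4,5,6,7} D(Z)={4,6,7}: W {3,5,6}->{3}; U {3,4,5,6,7}->{3,4}; Z {4,6,7}->{6,7}
Constraint 3 (W != V) on D(W)={3} D(V)={3,5,6,7}: V {3,5,6,7}->{5,6,7}
So after constraint 3: D(Z) = {6,7}

Answer: {6,7}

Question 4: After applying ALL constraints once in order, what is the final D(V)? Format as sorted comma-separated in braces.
Answer: {5,6,7}

Derivation:
Constraint 1 (U != W) on D(U)={3,4,5,6,7} D(W)={3,5,6}: no change
Constraint 2 (W + U = Z) on D(W)={3,5,6} D(U)={3,4,5,6,7} D(Z)={4,6,7}: W {3,5,6}->{3}; U {3,4,5,6,7}->{3,4}; Z {4,6,7}->{6,7}
Constraint 3 (W != V) on D(W)={3} D(V)={3,5,6,7}: V {3,5,6,7}->{5,6,7}
So after all 3 constraints: D(V) = {5,6,7}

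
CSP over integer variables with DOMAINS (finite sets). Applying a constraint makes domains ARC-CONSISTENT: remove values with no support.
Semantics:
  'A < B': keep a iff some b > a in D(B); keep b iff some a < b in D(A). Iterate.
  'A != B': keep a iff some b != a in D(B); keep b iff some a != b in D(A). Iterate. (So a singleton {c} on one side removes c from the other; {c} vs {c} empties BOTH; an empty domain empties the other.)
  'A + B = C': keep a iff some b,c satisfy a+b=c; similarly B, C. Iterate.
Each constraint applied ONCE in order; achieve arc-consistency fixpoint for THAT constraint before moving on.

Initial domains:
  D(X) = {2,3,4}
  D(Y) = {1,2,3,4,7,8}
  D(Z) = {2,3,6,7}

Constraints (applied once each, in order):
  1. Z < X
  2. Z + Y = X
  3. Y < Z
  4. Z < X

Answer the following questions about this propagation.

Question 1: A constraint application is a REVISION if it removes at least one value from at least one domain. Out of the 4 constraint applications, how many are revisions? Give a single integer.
Constraint 1 (Z < X) on D(Z)={2,3,6,7} D(X)={2,3,4}: Z {2,3,6,7}->{2,3}; X {2,3,4}->{3,4} => REVISION
Constraint 2 (Z + Y = X) on D(Z)={2,3} D(Y)={1,2,3,4,7,8} D(X)={3,4}: Y {1,2,3,4,7,8}->{1,2} => REVISION
Constraint 3 (Y < Z) on D(Y)={1,2} D(Z)={2,3}: no change => not a revision
Constraint 4 (Z < X) on D(Z)={2,3} D(X)={3,4}: no change => not a revision
Total revisions = 2

Answer: 2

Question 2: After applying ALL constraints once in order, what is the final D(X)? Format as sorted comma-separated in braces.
Constraint 1 (Z < X) on D(Z)={2,3,6,7} D(X)={2,3,4}: Z {2,3,6,7}->{2,3}; X {2,3,4}->{3,4}
Constraint 2 (Z + Y = X) on D(Z)={2,3} D(Y)={1,2,3,4,7,8} D(X)={3,4}: Y {1,2,3,4,7,8}->{1,2}
Constraint 3 (Y < Z) on D(Y)={1,2} D(Z)={2,3}: no change
Constraint 4 (Z < X) on D(Z)={2,3} D(X)={3,4}: no change
So after all 4 constraints: D(X) = {3,4}

Answer: {3,4}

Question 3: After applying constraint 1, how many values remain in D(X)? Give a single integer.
Answer: 2

Derivation:
Constraint 1 (Z < X) on D(Z)={2,3,6,7} D(X)={2,3,4}: Z {2,3,6,7}->{2,3}; X {2,3,4}->{3,4}
So after constraint 1: D(X)={3,4}, size = 2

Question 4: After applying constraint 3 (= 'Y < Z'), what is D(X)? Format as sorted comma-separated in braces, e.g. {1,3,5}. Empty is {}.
Constraint 1 (Z < X) on D(Z)={2,3,6,7} D(X)={2,3,4}: Z {2,3,6,7}->{2,3}; X {2,3,4}->{3,4}
Constraint 2 (Z + Y = X) on D(Z)={2,3} D(Y)={1,2,3,4,7,8} D(X)={3,4}: Y {1,2,3,4,7,8}->{1,2}
Constraint 3 (Y < Z) on D(Y)={1,2} D(Z)={2,3}: no change
So after constraint 3: D(X) = {3,4}

Answer: {3,4}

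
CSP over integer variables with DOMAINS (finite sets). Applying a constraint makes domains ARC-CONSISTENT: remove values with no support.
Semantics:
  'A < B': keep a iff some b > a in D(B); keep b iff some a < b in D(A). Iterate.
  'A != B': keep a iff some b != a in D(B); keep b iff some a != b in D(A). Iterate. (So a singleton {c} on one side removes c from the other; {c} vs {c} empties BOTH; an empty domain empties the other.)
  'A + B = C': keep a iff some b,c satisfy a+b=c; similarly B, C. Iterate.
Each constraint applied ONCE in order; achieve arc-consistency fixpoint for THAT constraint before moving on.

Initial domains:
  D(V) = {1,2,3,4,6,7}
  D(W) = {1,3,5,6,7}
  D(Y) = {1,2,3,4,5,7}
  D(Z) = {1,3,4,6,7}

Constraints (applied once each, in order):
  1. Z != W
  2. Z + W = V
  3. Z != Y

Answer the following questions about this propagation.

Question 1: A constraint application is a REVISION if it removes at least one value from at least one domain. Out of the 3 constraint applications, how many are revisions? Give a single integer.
Constraint 1 (Z != W) on D(Z)={1,3,4,6,7} D(W)={1,3,5,6,7}: no change => not a revision
Constraint 2 (Z + W = V) on D(Z)={1,3,4,6,7} D(W)={1,3,5,6,7} D(V)={1,2,3,4,6,7}: Z {1,3,4,6,7}->{1,3,4,6}; W {1,3,5,6,7}->{1,3,5,6}; V {1,2,3,4,6,7}->{2,4,6,7} => REVISION
Constraint 3 (Z != Y) on D(Z)={1,3,4,6} D(Y)={1,2,3,4,5,7}: no change => not a revision
Total revisions = 1

Answer: 1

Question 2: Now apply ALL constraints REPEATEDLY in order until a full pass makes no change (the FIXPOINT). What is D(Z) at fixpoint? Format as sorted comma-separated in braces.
pass 0 (initial): D(Z)={1,3,4,6,7}
pass 1: V {1,2,3,4,6,7}->{2,4,6,7}; W {1,3,5,6,7}->{1,3,5,6}; Z {1,3,4,6,7}->{1,3,4,6}
pass 2: no change
Fixpoint after 2 passes: D(Z) = {1,3,4,6}

Answer: {1,3,4,6}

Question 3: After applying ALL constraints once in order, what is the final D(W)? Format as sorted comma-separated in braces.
Answer: {1,3,5,6}

Derivation:
Constraint 1 (Z != W) on D(Z)={1,3,4,6,7} D(W)={1,3,5,6,7}: no change
Constraint 2 (Z + W = V) on D(Z)={1,3,4,6,7} D(W)={1,3,5,6,7} D(V)={1,2,3,4,6,7}: Z {1,3,4,6,7}->{1,3,4,6}; W {1,3,5,6,7}->{1,3,5,6}; V {1,2,3,4,6,7}->{2,4,6,7}
Constraint 3 (Z != Y) on D(Z)={1,3,4,6} D(Y)={1,2,3,4,5,7}: no change
So after all 3 constraints: D(W) = {1,3,5,6}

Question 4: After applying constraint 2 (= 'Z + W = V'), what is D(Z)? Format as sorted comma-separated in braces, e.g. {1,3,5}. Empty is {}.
Constraint 1 (Z != W) on D(Z)={1,3,4,6,7} D(W)={1,3,5,6,7}: no change
Constraint 2 (Z + W = V) on D(Z)={1,3,4,6,7} D(W)={1,3,5,6,7} D(V)={1,2,3,4,6,7}: Z {1,3,4,6,7}->{1,3,4,6}; W {1,3,5,6,7}->{1,3,5,6}; V {1,2,3,4,6,7}->{2,4,6,7}
So after constraint 2: D(Z) = {1,3,4,6}

Answer: {1,3,4,6}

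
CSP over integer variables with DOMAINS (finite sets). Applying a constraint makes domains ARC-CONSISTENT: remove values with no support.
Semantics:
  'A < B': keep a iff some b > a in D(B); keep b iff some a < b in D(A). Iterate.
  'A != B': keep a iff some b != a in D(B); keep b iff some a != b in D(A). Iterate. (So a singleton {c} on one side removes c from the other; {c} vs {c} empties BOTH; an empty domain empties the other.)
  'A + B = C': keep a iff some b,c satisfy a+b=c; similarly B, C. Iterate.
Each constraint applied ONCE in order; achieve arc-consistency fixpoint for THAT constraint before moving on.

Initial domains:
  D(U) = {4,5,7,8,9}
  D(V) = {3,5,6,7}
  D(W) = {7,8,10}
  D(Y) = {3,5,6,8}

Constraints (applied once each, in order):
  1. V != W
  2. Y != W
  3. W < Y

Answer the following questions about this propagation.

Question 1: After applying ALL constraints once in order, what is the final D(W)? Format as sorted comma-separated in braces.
Constraint 1 (V != W) on D(V)={3,5,6,7} D(W)={7,8,10}: no change
Constraint 2 (Y != W) on D(Y)={3,5,6,8} D(W)={7,8,10}: no change
Constraint 3 (W < Y) on D(W)={7,8,10} D(Y)={3,5,6,8}: W {7,8,10}->{7}; Y {3,5,6,8}->{8}
So after all 3 constraints: D(W) = {7}

Answer: {7}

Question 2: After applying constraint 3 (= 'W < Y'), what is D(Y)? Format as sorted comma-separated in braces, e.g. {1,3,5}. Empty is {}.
Constraint 1 (V != W) on D(V)={3,5,6,7} D(W)={7,8,10}: no change
Constraint 2 (Y != W) on D(Y)={3,5,6,8} D(W)={7,8,10}: no change
Constraint 3 (W < Y) on D(W)={7,8,10} D(Y)={3,5,6,8}: W {7,8,10}->{7}; Y {3,5,6,8}->{8}
So after constraint 3: D(Y) = {8}

Answer: {8}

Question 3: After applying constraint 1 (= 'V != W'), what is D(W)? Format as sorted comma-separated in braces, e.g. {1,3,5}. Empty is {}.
Constraint 1 (V != W) on D(V)={3,5,6,7} D(W)={7,8,10}: no change
So after constraint 1: D(W) = {7,8,10}

Answer: {7,8,10}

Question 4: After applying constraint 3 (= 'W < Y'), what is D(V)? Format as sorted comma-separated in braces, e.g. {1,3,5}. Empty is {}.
Answer: {3,5,6,7}

Derivation:
Constraint 1 (V != W) on D(V)={3,5,6,7} D(W)={7,8,10}: no change
Constraint 2 (Y != W) on D(Y)={3,5,6,8} D(W)={7,8,10}: no change
Constraint 3 (W < Y) on D(W)={7,8,10} D(Y)={3,5,6,8}: W {7,8,10}->{7}; Y {3,5,6,8}->{8}
So after constraint 3: D(V) = {3,5,6,7}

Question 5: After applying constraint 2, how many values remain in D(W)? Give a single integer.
Constraint 1 (V != W) on D(V)={3,5,6,7} D(W)={7,8,10}: no change
Constraint 2 (Y != W) on D(Y)={3,5,6,8} D(W)={7,8,10}: no change
So after constraint 2: D(W)={7,8,10}, size = 3

Answer: 3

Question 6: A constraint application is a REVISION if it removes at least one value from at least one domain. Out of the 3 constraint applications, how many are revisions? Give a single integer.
Constraint 1 (V != W) on D(V)={3,5,6,7} D(W)={7,8,10}: no change => not a revision
Constraint 2 (Y != W) on D(Y)={3,5,6,8} D(W)={7,8,10}: no change => not a revision
Constraint 3 (W < Y) on D(W)={7,8,10} D(Y)={3,5,6,8}: W {7,8,10}->{7}; Y {3,5,6,8}->{8} => REVISION
Total revisions = 1

Answer: 1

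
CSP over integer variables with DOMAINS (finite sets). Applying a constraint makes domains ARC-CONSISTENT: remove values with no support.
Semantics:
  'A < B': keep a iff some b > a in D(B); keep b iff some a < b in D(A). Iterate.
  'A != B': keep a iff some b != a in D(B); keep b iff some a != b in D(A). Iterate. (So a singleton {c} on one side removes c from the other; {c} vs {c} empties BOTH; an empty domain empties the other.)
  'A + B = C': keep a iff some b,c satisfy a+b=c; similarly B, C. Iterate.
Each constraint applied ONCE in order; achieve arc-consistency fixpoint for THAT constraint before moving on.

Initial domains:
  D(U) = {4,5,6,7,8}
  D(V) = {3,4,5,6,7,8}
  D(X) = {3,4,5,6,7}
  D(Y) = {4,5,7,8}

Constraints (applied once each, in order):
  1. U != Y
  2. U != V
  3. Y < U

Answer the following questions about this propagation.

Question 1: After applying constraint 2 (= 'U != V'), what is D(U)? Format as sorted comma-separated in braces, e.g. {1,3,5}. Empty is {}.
Answer: {4,5,6,7,8}

Derivation:
Constraint 1 (U != Y) on D(U)={4,5,6,7,8} D(Y)={4,5,7,8}: no change
Constraint 2 (U != V) on D(U)={4,5,6,7,8} D(V)={3,4,5,6,7,8}: no change
So after constraint 2: D(U) = {4,5,6,7,8}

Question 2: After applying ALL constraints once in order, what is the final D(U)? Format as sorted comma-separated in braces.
Answer: {5,6,7,8}

Derivation:
Constraint 1 (U != Y) on D(U)={4,5,6,7,8} D(Y)={4,5,7,8}: no change
Constraint 2 (U != V) on D(U)={4,5,6,7,8} D(V)={3,4,5,6,7,8}: no change
Constraint 3 (Y < U) on D(Y)={4,5,7,8} D(U)={4,5,6,7,8}: Y {4,5,7,8}->{4,5,7}; U {4,5,6,7,8}->{5,6,7,8}
So after all 3 constraints: D(U) = {5,6,7,8}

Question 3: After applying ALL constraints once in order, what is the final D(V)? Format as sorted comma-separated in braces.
Answer: {3,4,5,6,7,8}

Derivation:
Constraint 1 (U != Y) on D(U)={4,5,6,7,8} D(Y)={4,5,7,8}: no change
Constraint 2 (U != V) on D(U)={4,5,6,7,8} D(V)={3,4,5,6,7,8}: no change
Constraint 3 (Y < U) on D(Y)={4,5,7,8} D(U)={4,5,6,7,8}: Y {4,5,7,8}->{4,5,7}; U {4,5,6,7,8}->{5,6,7,8}
So after all 3 constraints: D(V) = {3,4,5,6,7,8}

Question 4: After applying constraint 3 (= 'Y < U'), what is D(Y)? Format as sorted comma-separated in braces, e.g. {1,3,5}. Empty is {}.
Constraint 1 (U != Y) on D(U)={4,5,6,7,8} D(Y)={4,5,7,8}: no change
Constraint 2 (U != V) on D(U)={4,5,6,7,8} D(V)={3,4,5,6,7,8}: no change
Constraint 3 (Y < U) on D(Y)={4,5,7,8} D(U)={4,5,6,7,8}: Y {4,5,7,8}->{4,5,7}; U {4,5,6,7,8}->{5,6,7,8}
So after constraint 3: D(Y) = {4,5,7}

Answer: {4,5,7}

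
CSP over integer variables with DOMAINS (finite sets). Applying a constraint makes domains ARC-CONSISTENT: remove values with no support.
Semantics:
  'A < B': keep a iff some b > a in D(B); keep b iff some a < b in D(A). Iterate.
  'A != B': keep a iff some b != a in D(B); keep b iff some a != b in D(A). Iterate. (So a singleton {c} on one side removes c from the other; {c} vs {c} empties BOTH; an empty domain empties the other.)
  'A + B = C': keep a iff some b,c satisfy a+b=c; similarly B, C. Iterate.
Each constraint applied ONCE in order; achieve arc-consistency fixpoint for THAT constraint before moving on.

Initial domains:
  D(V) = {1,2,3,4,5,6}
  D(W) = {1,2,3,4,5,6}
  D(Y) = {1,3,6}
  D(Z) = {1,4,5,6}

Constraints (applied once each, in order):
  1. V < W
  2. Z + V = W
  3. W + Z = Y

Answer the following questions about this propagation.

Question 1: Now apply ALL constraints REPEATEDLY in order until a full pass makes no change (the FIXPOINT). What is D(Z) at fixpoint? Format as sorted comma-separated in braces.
pass 0 (initial): D(Z)={1,4,5,6}
pass 1: V {1,2,3,4,5,6}->{1,2,3,4,5}; W {1,2,3,4,5,6}->{2,5}; Y {1,3,6}->{3,6}; Z {1,4,5,6}->{1,4}
pass 2: V {1,2,3,4,5}->{1,4}
pass 3: no change
Fixpoint after 3 passes: D(Z) = {1,4}

Answer: {1,4}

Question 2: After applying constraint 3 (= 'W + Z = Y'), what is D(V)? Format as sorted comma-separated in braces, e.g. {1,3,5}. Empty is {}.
Constraint 1 (V < W) on D(V)={1,2,3,4,5,6} D(W)={1,2,3,4,5,6}: V {1,2,3,4,5,6}->{1,2,3,4,5}; W {1,2,3,4,5,6}->{2,3,4,5,6}
Constraint 2 (Z + V = W) on D(Z)={1,4,5,6} D(V)={1,2,3,4,5} D(W)={2,3,4,5,6}: Z {1,4,5,6}->{1,4,5}
Constraint 3 (W + Z = Y) on D(W)={2,3,4,5,6} D(Z)={1,4,5} D(Y)={1,3,6}: W {2,3,4,5,6}->{2,5}; Z {1,4,5}->{1,4}; Y {1,3,6}->{3,6}
So after constraint 3: D(V) = {1,2,3,4,5}

Answer: {1,2,3,4,5}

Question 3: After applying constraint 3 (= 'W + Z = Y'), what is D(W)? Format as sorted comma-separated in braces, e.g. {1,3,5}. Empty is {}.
Answer: {2,5}

Derivation:
Constraint 1 (V < W) on D(V)={1,2,3,4,5,6} D(W)={1,2,3,4,5,6}: V {1,2,3,4,5,6}->{1,2,3,4,5}; W {1,2,3,4,5,6}->{2,3,4,5,6}
Constraint 2 (Z + V = W) on D(Z)={1,4,5,6} D(V)={1,2,3,4,5} D(W)={2,3,4,5,6}: Z {1,4,5,6}->{1,4,5}
Constraint 3 (W + Z = Y) on D(W)={2,3,4,5,6} D(Z)={1,4,5} D(Y)={1,3,6}: W {2,3,4,5,6}->{2,5}; Z {1,4,5}->{1,4}; Y {1,3,6}->{3,6}
So after constraint 3: D(W) = {2,5}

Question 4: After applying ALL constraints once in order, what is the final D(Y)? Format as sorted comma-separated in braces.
Constraint 1 (V < W) on D(V)={1,2,3,4,5,6} D(W)={1,2,3,4,5,6}: V {1,2,3,4,5,6}->{1,2,3,4,5}; W {1,2,3,4,5,6}->{2,3,4,5,6}
Constraint 2 (Z + V = W) on D(Z)={1,4,5,6} D(V)={1,2,3,4,5} D(W)={2,3,4,5,6}: Z {1,4,5,6}->{1,4,5}
Constraint 3 (W + Z = Y) on D(W)={2,3,4,5,6} D(Z)={1,4,5} D(Y)={1,3,6}: W {2,3,4,5,6}->{2,5}; Z {1,4,5}->{1,4}; Y {1,3,6}->{3,6}
So after all 3 constraints: D(Y) = {3,6}

Answer: {3,6}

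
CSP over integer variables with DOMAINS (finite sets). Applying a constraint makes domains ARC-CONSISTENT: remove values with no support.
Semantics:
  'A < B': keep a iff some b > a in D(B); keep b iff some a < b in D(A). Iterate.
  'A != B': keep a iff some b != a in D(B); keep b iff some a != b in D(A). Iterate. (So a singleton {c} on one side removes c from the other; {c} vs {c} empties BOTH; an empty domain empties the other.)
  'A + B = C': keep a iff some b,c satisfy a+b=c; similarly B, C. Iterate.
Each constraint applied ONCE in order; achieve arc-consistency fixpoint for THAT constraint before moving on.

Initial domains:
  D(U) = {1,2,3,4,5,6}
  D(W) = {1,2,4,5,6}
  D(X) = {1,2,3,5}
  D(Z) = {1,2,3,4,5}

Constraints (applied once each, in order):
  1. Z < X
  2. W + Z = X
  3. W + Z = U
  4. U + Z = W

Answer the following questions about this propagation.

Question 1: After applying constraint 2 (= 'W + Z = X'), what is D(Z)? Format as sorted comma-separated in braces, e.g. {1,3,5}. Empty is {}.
Answer: {1,2,3,4}

Derivation:
Constraint 1 (Z < X) on D(Z)={1,2,3,4,5} D(X)={1,2,3,5}: Z {1,2,3,4,5}->{1,2,3,4}; X {1,2,3,5}->{2,3,5}
Constraint 2 (W + Z = X) on D(W)={1,2,4,5,6} D(Z)={1,2,3,4} D(X)={2,3,5}: W {1,2,4,5,6}->{1,2,4}
So after constraint 2: D(Z) = {1,2,3,4}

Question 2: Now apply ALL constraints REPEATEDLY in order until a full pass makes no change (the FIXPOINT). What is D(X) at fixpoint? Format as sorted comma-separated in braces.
Answer: {}

Derivation:
pass 0 (initial): D(X)={1,2,3,5}
pass 1: U {1,2,3,4,5,6}->{2,3}; W {1,2,4,5,6}->{4}; X {1,2,3,5}->{2,3,5}; Z {1,2,3,4,5}->{1,2}
pass 2: U {2,3}->{}; W {4}->{}; X {2,3,5}->{5}; Z {1,2}->{}
pass 3: X {5}->{}
pass 4: no change
Fixpoint after 4 passes: D(X) = {}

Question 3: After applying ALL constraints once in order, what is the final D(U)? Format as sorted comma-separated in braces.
Answer: {2,3}

Derivation:
Constraint 1 (Z < X) on D(Z)={1,2,3,4,5} D(X)={1,2,3,5}: Z {1,2,3,4,5}->{1,2,3,4}; X {1,2,3,5}->{2,3,5}
Constraint 2 (W + Z = X) on D(W)={1,2,4,5,6} D(Z)={1,2,3,4} D(X)={2,3,5}: W {1,2,4,5,6}->{1,2,4}
Constraint 3 (W + Z = U) on D(W)={1,2,4} D(Z)={1,2,3,4} D(U)={1,2,3,4,5,6}: U {1,2,3,4,5,6}->{2,3,4,5,6}
Constraint 4 (U + Z = W) on D(U)={2,3,4,5,6} D(Z)={1,2,3,4} D(W)={1,2,4}: U {2,3,4,5,6}->{2,3}; Z {1,2,3,4}->{1,2}; W {1,2,4}->{4}
So after all 4 constraints: D(U) = {2,3}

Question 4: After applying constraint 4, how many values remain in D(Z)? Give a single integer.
Answer: 2

Derivation:
Constraint 1 (Z < X) on D(Z)={1,2,3,4,5} D(X)={1,2,3,5}: Z {1,2,3,4,5}->{1,2,3,4}; X {1,2,3,5}->{2,3,5}
Constraint 2 (W + Z = X) on D(W)={1,2,4,5,6} D(Z)={1,2,3,4} D(X)={2,3,5}: W {1,2,4,5,6}->{1,2,4}
Constraint 3 (W + Z = U) on D(W)={1,2,4} D(Z)={1,2,3,4} D(U)={1,2,3,4,5,6}: U {1,2,3,4,5,6}->{2,3,4,5,6}
Constraint 4 (U + Z = W) on D(U)={2,3,4,5,6} D(Z)={1,2,3,4} D(W)={1,2,4}: U {2,3,4,5,6}->{2,3}; Z {1,2,3,4}->{1,2}; W {1,2,4}->{4}
So after constraint 4: D(Z)={1,2}, size = 2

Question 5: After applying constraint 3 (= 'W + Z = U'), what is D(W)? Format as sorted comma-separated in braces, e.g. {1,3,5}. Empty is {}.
Constraint 1 (Z < X) on D(Z)={1,2,3,4,5} D(X)={1,2,3,5}: Z {1,2,3,4,5}->{1,2,3,4}; X {1,2,3,5}->{2,3,5}
Constraint 2 (W + Z = X) on D(W)={1,2,4,5,6} D(Z)={1,2,3,4} D(X)={2,3,5}: W {1,2,4,5,6}->{1,2,4}
Constraint 3 (W + Z = U) on D(W)={1,2,4} D(Z)={1,2,3,4} D(U)={1,2,3,4,5,6}: U {1,2,3,4,5,6}->{2,3,4,5,6}
So after constraint 3: D(W) = {1,2,4}

Answer: {1,2,4}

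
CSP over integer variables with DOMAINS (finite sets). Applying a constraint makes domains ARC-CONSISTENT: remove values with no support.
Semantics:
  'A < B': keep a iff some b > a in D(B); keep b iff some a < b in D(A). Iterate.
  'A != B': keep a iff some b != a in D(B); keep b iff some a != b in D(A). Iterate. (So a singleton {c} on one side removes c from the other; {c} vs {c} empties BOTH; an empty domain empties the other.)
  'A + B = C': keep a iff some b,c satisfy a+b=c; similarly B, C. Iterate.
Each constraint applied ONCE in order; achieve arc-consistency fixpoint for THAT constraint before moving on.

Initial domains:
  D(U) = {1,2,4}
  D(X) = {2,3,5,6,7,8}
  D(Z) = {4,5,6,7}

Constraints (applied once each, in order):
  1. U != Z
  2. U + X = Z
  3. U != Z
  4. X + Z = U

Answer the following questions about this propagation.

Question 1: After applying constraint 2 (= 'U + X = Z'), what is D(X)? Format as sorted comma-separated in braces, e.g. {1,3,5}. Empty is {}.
Answer: {2,3,5,6}

Derivation:
Constraint 1 (U != Z) on D(U)={1,2,4} D(Z)={4,5,6,7}: no change
Constraint 2 (U + X = Z) on D(U)={1,2,4} D(X)={2,3,5,6,7,8} D(Z)={4,5,6,7}: X {2,3,5,6,7,8}->{2,3,5,6}
So after constraint 2: D(X) = {2,3,5,6}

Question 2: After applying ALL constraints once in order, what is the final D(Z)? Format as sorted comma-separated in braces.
Constraint 1 (U != Z) on D(U)={1,2,4} D(Z)={4,5,6,7}: no change
Constraint 2 (U + X = Z) on D(U)={1,2,4} D(X)={2,3,5,6,7,8} D(Z)={4,5,6,7}: X {2,3,5,6,7,8}->{2,3,5,6}
Constraint 3 (U != Z) on D(U)={1,2,4} D(Z)={4,5,6,7}: no change
Constraint 4 (X + Z = U) on D(X)={2,3,5,6} D(Z)={4,5,6,7} D(U)={1,2,4}: X {2,3,5,6}->{}; Z {4,5,6,7}->{}; U {1,2,4}->{}
So after all 4 constraints: D(Z) = {}

Answer: {}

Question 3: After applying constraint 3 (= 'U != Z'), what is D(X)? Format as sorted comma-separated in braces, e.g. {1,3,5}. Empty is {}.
Answer: {2,3,5,6}

Derivation:
Constraint 1 (U != Z) on D(U)={1,2,4} D(Z)={4,5,6,7}: no change
Constraint 2 (U + X = Z) on D(U)={1,2,4} D(X)={2,3,5,6,7,8} D(Z)={4,5,6,7}: X {2,3,5,6,7,8}->{2,3,5,6}
Constraint 3 (U != Z) on D(U)={1,2,4} D(Z)={4,5,6,7}: no change
So after constraint 3: D(X) = {2,3,5,6}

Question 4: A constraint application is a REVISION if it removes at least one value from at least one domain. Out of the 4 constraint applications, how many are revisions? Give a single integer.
Constraint 1 (U != Z) on D(U)={1,2,4} D(Z)={4,5,6,7}: no change => not a revision
Constraint 2 (U + X = Z) on D(U)={1,2,4} D(X)={2,3,5,6,7,8} D(Z)={4,5,6,7}: X {2,3,5,6,7,8}->{2,3,5,6} => REVISION
Constraint 3 (U != Z) on D(U)={1,2,4} D(Z)={4,5,6,7}: no change => not a revision
Constraint 4 (X + Z = U) on D(X)={2,3,5,6} D(Z)={4,5,6,7} D(U)={1,2,4}: X {2,3,5,6}->{}; Z {4,5,6,7}->{}; U {1,2,4}->{} => REVISION
Total revisions = 2

Answer: 2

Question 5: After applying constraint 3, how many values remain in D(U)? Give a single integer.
Answer: 3

Derivation:
Constraint 1 (U != Z) on D(U)={1,2,4} D(Z)={4,5,6,7}: no change
Constraint 2 (U + X = Z) on D(U)={1,2,4} D(X)={2,3,5,6,7,8} D(Z)={4,5,6,7}: X {2,3,5,6,7,8}->{2,3,5,6}
Constraint 3 (U != Z) on D(U)={1,2,4} D(Z)={4,5,6,7}: no change
So after constraint 3: D(U)={1,2,4}, size = 3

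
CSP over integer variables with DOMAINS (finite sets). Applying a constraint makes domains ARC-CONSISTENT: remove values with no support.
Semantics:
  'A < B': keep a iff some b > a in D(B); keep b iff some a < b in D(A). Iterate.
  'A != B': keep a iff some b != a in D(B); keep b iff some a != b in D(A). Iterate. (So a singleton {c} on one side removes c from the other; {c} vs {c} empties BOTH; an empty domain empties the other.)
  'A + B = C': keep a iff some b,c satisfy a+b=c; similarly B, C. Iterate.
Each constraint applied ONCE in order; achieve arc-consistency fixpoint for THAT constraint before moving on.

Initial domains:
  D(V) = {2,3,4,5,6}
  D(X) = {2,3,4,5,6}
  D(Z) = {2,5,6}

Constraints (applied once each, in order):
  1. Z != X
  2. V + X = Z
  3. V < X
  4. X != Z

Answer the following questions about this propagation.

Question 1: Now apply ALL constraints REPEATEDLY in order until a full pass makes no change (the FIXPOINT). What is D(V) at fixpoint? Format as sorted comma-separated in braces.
pass 0 (initial): D(V)={2,3,4,5,6}
pass 1: V {2,3,4,5,6}->{2,3}; X {2,3,4,5,6}->{3,4}; Z {2,5,6}->{5,6}
pass 2: no change
Fixpoint after 2 passes: D(V) = {2,3}

Answer: {2,3}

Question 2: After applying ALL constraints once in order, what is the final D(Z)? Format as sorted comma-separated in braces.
Answer: {5,6}

Derivation:
Constraint 1 (Z != X) on D(Z)={2,5,6} D(X)={2,3,4,5,6}: no change
Constraint 2 (V + X = Z) on D(V)={2,3,4,5,6} D(X)={2,3,4,5,6} D(Z)={2,5,6}: V {2,3,4,5,6}->{2,3,4}; X {2,3,4,5,6}->{2,3,4}; Z {2,5,6}->{5,6}
Constraint 3 (V < X) on D(V)={2,3,4} D(X)={2,3,4}: V {2,3,4}->{2,3}; X {2,3,4}->{3,4}
Constraint 4 (X != Z) on D(X)={3,4} D(Z)={5,6}: no change
So after all 4 constraints: D(Z) = {5,6}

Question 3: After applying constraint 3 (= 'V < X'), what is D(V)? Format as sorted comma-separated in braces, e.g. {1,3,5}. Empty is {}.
Answer: {2,3}

Derivation:
Constraint 1 (Z != X) on D(Z)={2,5,6} D(X)={2,3,4,5,6}: no change
Constraint 2 (V + X = Z) on D(V)={2,3,4,5,6} D(X)={2,3,4,5,6} D(Z)={2,5,6}: V {2,3,4,5,6}->{2,3,4}; X {2,3,4,5,6}->{2,3,4}; Z {2,5,6}->{5,6}
Constraint 3 (V < X) on D(V)={2,3,4} D(X)={2,3,4}: V {2,3,4}->{2,3}; X {2,3,4}->{3,4}
So after constraint 3: D(V) = {2,3}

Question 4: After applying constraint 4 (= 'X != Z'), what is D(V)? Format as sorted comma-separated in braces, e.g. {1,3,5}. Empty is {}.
Answer: {2,3}

Derivation:
Constraint 1 (Z != X) on D(Z)={2,5,6} D(X)={2,3,4,5,6}: no change
Constraint 2 (V + X = Z) on D(V)={2,3,4,5,6} D(X)={2,3,4,5,6} D(Z)={2,5,6}: V {2,3,4,5,6}->{2,3,4}; X {2,3,4,5,6}->{2,3,4}; Z {2,5,6}->{5,6}
Constraint 3 (V < X) on D(V)={2,3,4} D(X)={2,3,4}: V {2,3,4}->{2,3}; X {2,3,4}->{3,4}
Constraint 4 (X != Z) on D(X)={3,4} D(Z)={5,6}: no change
So after constraint 4: D(V) = {2,3}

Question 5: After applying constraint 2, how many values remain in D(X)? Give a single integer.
Answer: 3

Derivation:
Constraint 1 (Z != X) on D(Z)={2,5,6} D(X)={2,3,4,5,6}: no change
Constraint 2 (V + X = Z) on D(V)={2,3,4,5,6} D(X)={2,3,4,5,6} D(Z)={2,5,6}: V {2,3,4,5,6}->{2,3,4}; X {2,3,4,5,6}->{2,3,4}; Z {2,5,6}->{5,6}
So after constraint 2: D(X)={2,3,4}, size = 3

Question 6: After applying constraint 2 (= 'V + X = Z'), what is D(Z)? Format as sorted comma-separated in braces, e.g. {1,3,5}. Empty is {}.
Constraint 1 (Z != X) on D(Z)={2,5,6} D(X)={2,3,4,5,6}: no change
Constraint 2 (V + X = Z) on D(V)={2,3,4,5,6} D(X)={2,3,4,5,6} D(Z)={2,5,6}: V {2,3,4,5,6}->{2,3,4}; X {2,3,4,5,6}->{2,3,4}; Z {2,5,6}->{5,6}
So after constraint 2: D(Z) = {5,6}

Answer: {5,6}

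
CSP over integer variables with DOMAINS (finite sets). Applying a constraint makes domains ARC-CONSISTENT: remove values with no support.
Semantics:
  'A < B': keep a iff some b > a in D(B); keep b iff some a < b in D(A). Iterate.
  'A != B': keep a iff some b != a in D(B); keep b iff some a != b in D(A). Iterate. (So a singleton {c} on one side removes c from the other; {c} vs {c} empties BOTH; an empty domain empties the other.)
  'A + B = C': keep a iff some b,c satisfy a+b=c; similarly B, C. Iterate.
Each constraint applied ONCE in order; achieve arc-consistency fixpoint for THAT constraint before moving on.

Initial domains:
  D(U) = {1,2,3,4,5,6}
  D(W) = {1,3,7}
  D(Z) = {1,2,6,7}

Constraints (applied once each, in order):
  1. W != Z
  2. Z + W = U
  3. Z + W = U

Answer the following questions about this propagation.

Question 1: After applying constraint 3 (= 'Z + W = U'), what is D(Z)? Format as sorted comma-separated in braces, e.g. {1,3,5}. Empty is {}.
Answer: {1,2}

Derivation:
Constraint 1 (W != Z) on D(W)={1,3,7} D(Z)={1,2,6,7}: no change
Constraint 2 (Z + W = U) on D(Z)={1,2,6,7} D(W)={1,3,7} D(U)={1,2,3,4,5,6}: Z {1,2,6,7}->{1,2}; W {1,3,7}->{1,3}; U {1,2,3,4,5,6}->{2,3,4,5}
Constraint 3 (Z + W = U) on D(Z)={1,2} D(W)={1,3} D(U)={2,3,4,5}: no change
So after constraint 3: D(Z) = {1,2}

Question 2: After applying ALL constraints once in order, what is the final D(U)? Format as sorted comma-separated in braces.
Answer: {2,3,4,5}

Derivation:
Constraint 1 (W != Z) on D(W)={1,3,7} D(Z)={1,2,6,7}: no change
Constraint 2 (Z + W = U) on D(Z)={1,2,6,7} D(W)={1,3,7} D(U)={1,2,3,4,5,6}: Z {1,2,6,7}->{1,2}; W {1,3,7}->{1,3}; U {1,2,3,4,5,6}->{2,3,4,5}
Constraint 3 (Z + W = U) on D(Z)={1,2} D(W)={1,3} D(U)={2,3,4,5}: no change
So after all 3 constraints: D(U) = {2,3,4,5}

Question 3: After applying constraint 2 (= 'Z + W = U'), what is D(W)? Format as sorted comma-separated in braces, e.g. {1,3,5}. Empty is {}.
Constraint 1 (W != Z) on D(W)={1,3,7} D(Z)={1,2,6,7}: no change
Constraint 2 (Z + W = U) on D(Z)={1,2,6,7} D(W)={1,3,7} D(U)={1,2,3,4,5,6}: Z {1,2,6,7}->{1,2}; W {1,3,7}->{1,3}; U {1,2,3,4,5,6}->{2,3,4,5}
So after constraint 2: D(W) = {1,3}

Answer: {1,3}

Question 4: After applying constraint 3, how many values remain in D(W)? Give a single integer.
Constraint 1 (W != Z) on D(W)={1,3,7} D(Z)={1,2,6,7}: no change
Constraint 2 (Z + W = U) on D(Z)={1,2,6,7} D(W)={1,3,7} D(U)={1,2,3,4,5,6}: Z {1,2,6,7}->{1,2}; W {1,3,7}->{1,3}; U {1,2,3,4,5,6}->{2,3,4,5}
Constraint 3 (Z + W = U) on D(Z)={1,2} D(W)={1,3} D(U)={2,3,4,5}: no change
So after constraint 3: D(W)={1,3}, size = 2

Answer: 2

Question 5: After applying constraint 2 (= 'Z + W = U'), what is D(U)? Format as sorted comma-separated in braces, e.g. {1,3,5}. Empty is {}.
Answer: {2,3,4,5}

Derivation:
Constraint 1 (W != Z) on D(W)={1,3,7} D(Z)={1,2,6,7}: no change
Constraint 2 (Z + W = U) on D(Z)={1,2,6,7} D(W)={1,3,7} D(U)={1,2,3,4,5,6}: Z {1,2,6,7}->{1,2}; W {1,3,7}->{1,3}; U {1,2,3,4,5,6}->{2,3,4,5}
So after constraint 2: D(U) = {2,3,4,5}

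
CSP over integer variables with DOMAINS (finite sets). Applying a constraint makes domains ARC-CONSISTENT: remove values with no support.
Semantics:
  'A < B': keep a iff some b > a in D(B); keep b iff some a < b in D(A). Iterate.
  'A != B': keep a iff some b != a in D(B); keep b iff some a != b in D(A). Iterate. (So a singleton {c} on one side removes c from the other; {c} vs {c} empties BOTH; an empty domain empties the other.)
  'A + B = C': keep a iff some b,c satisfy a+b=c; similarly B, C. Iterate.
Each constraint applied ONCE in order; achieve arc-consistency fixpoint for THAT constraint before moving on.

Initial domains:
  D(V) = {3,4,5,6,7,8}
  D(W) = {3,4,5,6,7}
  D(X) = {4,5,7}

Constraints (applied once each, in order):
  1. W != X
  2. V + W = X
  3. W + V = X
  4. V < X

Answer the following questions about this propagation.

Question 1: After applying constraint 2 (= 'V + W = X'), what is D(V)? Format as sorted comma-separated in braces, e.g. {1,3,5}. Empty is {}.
Constraint 1 (W != X) on D(W)={3,4,5,6,7} D(X)={4,5,7}: no change
Constraint 2 (V + W = X) on D(V)={3,4,5,6,7,8} D(W)={3,4,5,6,7} D(X)={4,5,7}: V {3,4,5,6,7,8}->{3,4}; W {3,4,5,6,7}->{3,4}; X {4,5,7}->{7}
So after constraint 2: D(V) = {3,4}

Answer: {3,4}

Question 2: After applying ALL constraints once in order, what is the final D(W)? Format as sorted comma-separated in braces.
Constraint 1 (W != X) on D(W)={3,4,5,6,7} D(X)={4,5,7}: no change
Constraint 2 (V + W = X) on D(V)={3,4,5,6,7,8} D(W)={3,4,5,6,7} D(X)={4,5,7}: V {3,4,5,6,7,8}->{3,4}; W {3,4,5,6,7}->{3,4}; X {4,5,7}->{7}
Constraint 3 (W + V = X) on D(W)={3,4} D(V)={3,4} D(X)={7}: no change
Constraint 4 (V < X) on D(V)={3,4} D(X)={7}: no change
So after all 4 constraints: D(W) = {3,4}

Answer: {3,4}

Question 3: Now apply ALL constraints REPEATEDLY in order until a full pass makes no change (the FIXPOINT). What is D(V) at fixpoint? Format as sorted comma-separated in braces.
Answer: {3,4}

Derivation:
pass 0 (initial): D(V)={3,4,5,6,7,8}
pass 1: V {3,4,5,6,7,8}->{3,4}; W {3,4,5,6,7}->{3,4}; X {4,5,7}->{7}
pass 2: no change
Fixpoint after 2 passes: D(V) = {3,4}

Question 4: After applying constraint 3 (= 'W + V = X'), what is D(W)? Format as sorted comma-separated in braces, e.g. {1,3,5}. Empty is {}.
Answer: {3,4}

Derivation:
Constraint 1 (W != X) on D(W)={3,4,5,6,7} D(X)={4,5,7}: no change
Constraint 2 (V + W = X) on D(V)={3,4,5,6,7,8} D(W)={3,4,5,6,7} D(X)={4,5,7}: V {3,4,5,6,7,8}->{3,4}; W {3,4,5,6,7}->{3,4}; X {4,5,7}->{7}
Constraint 3 (W + V = X) on D(W)={3,4} D(V)={3,4} D(X)={7}: no change
So after constraint 3: D(W) = {3,4}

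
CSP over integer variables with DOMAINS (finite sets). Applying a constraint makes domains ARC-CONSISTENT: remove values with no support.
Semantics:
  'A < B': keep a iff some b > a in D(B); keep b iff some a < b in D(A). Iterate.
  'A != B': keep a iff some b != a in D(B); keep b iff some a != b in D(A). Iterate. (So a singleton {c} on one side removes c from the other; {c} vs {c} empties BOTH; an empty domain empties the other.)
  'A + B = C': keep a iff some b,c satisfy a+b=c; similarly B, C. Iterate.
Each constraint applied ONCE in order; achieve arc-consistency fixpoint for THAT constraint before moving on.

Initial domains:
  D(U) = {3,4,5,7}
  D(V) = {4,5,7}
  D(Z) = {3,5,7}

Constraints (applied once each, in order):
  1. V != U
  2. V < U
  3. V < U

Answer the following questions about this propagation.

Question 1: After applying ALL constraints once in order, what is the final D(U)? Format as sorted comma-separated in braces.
Answer: {5,7}

Derivation:
Constraint 1 (V != U) on D(V)={4,5,7} D(U)={3,4,5,7}: no change
Constraint 2 (V < U) on D(V)={4,5,7} D(U)={3,4,5,7}: V {4,5,7}->{4,5}; U {3,4,5,7}->{5,7}
Constraint 3 (V < U) on D(V)={4,5} D(U)={5,7}: no change
So after all 3 constraints: D(U) = {5,7}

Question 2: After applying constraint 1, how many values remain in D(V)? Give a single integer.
Constraint 1 (V != U) on D(V)={4,5,7} D(U)={3,4,5,7}: no change
So after constraint 1: D(V)={4,5,7}, size = 3

Answer: 3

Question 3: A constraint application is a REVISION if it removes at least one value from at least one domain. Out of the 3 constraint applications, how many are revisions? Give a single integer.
Constraint 1 (V != U) on D(V)={4,5,7} D(U)={3,4,5,7}: no change => not a revision
Constraint 2 (V < U) on D(V)={4,5,7} D(U)={3,4,5,7}: V {4,5,7}->{4,5}; U {3,4,5,7}->{5,7} => REVISION
Constraint 3 (V < U) on D(V)={4,5} D(U)={5,7}: no change => not a revision
Total revisions = 1

Answer: 1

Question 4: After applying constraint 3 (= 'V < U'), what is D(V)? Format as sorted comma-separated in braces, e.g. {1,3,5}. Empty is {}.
Constraint 1 (V != U) on D(V)={4,5,7} D(U)={3,4,5,7}: no change
Constraint 2 (V < U) on D(V)={4,5,7} D(U)={3,4,5,7}: V {4,5,7}->{4,5}; U {3,4,5,7}->{5,7}
Constraint 3 (V < U) on D(V)={4,5} D(U)={5,7}: no change
So after constraint 3: D(V) = {4,5}

Answer: {4,5}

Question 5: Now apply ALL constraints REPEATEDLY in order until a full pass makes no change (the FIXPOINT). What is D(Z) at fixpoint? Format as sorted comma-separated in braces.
Answer: {3,5,7}

Derivation:
pass 0 (initial): D(Z)={3,5,7}
pass 1: U {3,4,5,7}->{5,7}; V {4,5,7}->{4,5}
pass 2: no change
Fixpoint after 2 passes: D(Z) = {3,5,7}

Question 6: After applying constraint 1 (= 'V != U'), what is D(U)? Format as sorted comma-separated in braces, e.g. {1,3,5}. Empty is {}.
Constraint 1 (V != U) on D(V)={4,5,7} D(U)={3,4,5,7}: no change
So after constraint 1: D(U) = {3,4,5,7}

Answer: {3,4,5,7}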